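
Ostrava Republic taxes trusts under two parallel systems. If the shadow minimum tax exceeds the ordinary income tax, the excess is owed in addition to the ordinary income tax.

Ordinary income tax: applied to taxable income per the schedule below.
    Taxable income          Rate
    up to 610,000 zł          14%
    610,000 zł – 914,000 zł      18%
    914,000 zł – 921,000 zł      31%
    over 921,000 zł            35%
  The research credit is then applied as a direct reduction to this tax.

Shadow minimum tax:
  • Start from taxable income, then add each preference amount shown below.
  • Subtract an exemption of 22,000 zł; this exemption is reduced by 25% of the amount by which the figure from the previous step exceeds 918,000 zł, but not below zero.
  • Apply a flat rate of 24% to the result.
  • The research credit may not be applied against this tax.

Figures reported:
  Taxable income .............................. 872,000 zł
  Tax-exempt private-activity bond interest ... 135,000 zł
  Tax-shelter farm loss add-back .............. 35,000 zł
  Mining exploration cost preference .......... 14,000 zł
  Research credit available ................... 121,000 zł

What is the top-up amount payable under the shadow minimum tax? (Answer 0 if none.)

241,880 zł

Ordinary income tax:
  610,000 zł × 14% = 85,400 zł
  262,000 zł × 18% = 47,160 zł
  → 132,560 zł
  Less research credit 121,000 zł → 11,560 zł

Shadow minimum tax:
  Adjusted income: 872,000 zł + 135,000 zł + 35,000 zł + 14,000 zł = 1,056,000 zł
  Exemption: 25% × (1,056,000 zł − 918,000 zł) = 34,500 zł ≥ 22,000 zł, so the exemption is fully phased out
  Base: 1,056,000 zł − 0 zł = 1,056,000 zł
  1,056,000 zł × 24% = 253,440 zł

Excess of shadow minimum tax over ordinary income tax: 253,440 zł − 11,560 zł = 241,880 zł.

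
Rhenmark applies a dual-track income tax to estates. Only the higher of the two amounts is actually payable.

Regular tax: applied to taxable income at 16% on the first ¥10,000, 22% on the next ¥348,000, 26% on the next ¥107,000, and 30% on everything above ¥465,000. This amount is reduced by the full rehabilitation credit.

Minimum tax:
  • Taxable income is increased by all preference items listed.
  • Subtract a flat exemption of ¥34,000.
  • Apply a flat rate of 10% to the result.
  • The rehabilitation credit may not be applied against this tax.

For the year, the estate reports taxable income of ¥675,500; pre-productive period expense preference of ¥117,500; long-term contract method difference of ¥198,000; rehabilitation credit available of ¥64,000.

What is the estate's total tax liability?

Regular tax:
  ¥10,000 × 16% = ¥1,600
  ¥348,000 × 22% = ¥76,560
  ¥107,000 × 26% = ¥27,820
  ¥210,500 × 30% = ¥63,150
  → ¥169,130
  Less rehabilitation credit ¥64,000 → ¥105,130

Minimum tax:
  Adjusted income: ¥675,500 + ¥117,500 + ¥198,000 = ¥991,000
  Less exemption ¥34,000 → base ¥957,000
  ¥957,000 × 10% = ¥95,700

¥105,130 > ¥95,700, so the regular tax governs.

¥105,130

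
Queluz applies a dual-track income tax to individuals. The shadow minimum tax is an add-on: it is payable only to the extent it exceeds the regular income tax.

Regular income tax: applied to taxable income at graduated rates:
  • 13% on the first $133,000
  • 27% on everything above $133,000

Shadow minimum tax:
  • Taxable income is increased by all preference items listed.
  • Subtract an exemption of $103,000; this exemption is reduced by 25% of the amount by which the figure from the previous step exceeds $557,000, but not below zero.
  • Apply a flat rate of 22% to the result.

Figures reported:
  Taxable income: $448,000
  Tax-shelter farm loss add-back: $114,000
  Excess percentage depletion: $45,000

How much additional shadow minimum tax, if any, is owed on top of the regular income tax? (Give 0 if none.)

$11,290

Shadow minimum tax:
  Adjusted income: $448,000 + $114,000 + $45,000 = $607,000
  Exemption: $103,000 − 25% × ($607,000 − $557,000) = $103,000 − $12,500 = $90,500
  Base: $607,000 − $90,500 = $516,500
  $516,500 × 22% = $113,630

Regular income tax:
  $133,000 × 13% = $17,290
  $315,000 × 27% = $85,050
  → $102,340

Excess of shadow minimum tax over regular income tax: $113,630 − $102,340 = $11,290.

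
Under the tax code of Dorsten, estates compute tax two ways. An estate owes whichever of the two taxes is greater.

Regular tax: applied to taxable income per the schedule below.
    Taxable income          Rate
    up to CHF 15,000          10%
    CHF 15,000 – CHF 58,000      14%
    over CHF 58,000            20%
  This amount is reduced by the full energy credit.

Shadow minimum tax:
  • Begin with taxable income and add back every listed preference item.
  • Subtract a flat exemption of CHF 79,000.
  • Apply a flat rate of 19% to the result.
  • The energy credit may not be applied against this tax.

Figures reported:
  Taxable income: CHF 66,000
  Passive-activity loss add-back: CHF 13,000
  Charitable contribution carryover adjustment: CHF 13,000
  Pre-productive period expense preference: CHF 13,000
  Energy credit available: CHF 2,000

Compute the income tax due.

CHF 7,120

Shadow minimum tax:
  Adjusted income: CHF 66,000 + CHF 13,000 + CHF 13,000 + CHF 13,000 = CHF 105,000
  Less exemption CHF 79,000 → base CHF 26,000
  CHF 26,000 × 19% = CHF 4,940

Regular tax:
  CHF 15,000 × 10% = CHF 1,500
  CHF 43,000 × 14% = CHF 6,020
  CHF 8,000 × 20% = CHF 1,600
  → CHF 9,120
  Less energy credit CHF 2,000 → CHF 7,120

CHF 7,120 > CHF 4,940, so the regular tax governs.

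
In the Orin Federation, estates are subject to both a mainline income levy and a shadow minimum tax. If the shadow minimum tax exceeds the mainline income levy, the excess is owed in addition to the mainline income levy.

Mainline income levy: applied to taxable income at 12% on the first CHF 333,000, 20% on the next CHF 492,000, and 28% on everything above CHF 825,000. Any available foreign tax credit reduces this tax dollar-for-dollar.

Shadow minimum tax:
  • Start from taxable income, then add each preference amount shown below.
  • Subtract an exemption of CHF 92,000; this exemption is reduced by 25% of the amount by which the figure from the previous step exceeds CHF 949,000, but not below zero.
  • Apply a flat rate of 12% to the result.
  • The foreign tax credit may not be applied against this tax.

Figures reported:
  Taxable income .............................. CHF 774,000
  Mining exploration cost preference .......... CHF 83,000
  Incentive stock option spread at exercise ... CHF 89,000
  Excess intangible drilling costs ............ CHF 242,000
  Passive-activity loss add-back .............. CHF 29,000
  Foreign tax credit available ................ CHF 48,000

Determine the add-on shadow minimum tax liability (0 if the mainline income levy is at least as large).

CHF 62,880

Shadow minimum tax:
  Adjusted income: CHF 774,000 + CHF 83,000 + CHF 89,000 + CHF 242,000 + CHF 29,000 = CHF 1,217,000
  Exemption: CHF 92,000 − 25% × (CHF 1,217,000 − CHF 949,000) = CHF 92,000 − CHF 67,000 = CHF 25,000
  Base: CHF 1,217,000 − CHF 25,000 = CHF 1,192,000
  CHF 1,192,000 × 12% = CHF 143,040

Mainline income levy:
  CHF 333,000 × 12% = CHF 39,960
  CHF 441,000 × 20% = CHF 88,200
  → CHF 128,160
  Less foreign tax credit CHF 48,000 → CHF 80,160

Excess of shadow minimum tax over mainline income levy: CHF 143,040 − CHF 80,160 = CHF 62,880.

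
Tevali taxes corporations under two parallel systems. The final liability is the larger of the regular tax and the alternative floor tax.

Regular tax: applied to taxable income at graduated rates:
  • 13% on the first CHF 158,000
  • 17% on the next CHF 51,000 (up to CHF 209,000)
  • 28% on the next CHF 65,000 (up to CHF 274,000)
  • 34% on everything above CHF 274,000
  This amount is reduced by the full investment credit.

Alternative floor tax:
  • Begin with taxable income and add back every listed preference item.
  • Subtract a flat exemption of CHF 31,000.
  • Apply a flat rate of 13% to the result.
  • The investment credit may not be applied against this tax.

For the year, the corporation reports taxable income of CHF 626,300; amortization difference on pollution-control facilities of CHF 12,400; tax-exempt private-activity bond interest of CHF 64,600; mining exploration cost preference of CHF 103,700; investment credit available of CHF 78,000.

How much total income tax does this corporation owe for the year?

CHF 100,880

Regular tax:
  CHF 158,000 × 13% = CHF 20,540
  CHF 51,000 × 17% = CHF 8,670
  CHF 65,000 × 28% = CHF 18,200
  CHF 352,300 × 34% = CHF 119,782
  → CHF 167,192
  Less investment credit CHF 78,000 → CHF 89,192

Alternative floor tax:
  Adjusted income: CHF 626,300 + CHF 12,400 + CHF 64,600 + CHF 103,700 = CHF 807,000
  Less exemption CHF 31,000 → base CHF 776,000
  CHF 776,000 × 13% = CHF 100,880

CHF 100,880 > CHF 89,192, so the alternative floor tax is the binding amount.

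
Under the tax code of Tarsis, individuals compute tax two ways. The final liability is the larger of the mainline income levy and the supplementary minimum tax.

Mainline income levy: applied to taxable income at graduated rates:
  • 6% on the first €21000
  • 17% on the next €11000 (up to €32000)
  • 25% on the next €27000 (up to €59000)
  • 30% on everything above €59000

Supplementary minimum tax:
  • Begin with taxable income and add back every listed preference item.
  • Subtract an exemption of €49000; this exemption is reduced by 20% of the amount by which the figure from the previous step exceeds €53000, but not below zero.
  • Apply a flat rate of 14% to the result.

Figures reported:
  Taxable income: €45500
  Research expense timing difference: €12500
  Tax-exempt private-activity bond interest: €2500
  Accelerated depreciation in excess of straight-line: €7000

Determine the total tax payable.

€6505

Mainline income levy:
  €21000 × 6% = €1260
  €11000 × 17% = €1870
  €13500 × 25% = €3375
  → €6505

Supplementary minimum tax:
  Adjusted income: €45500 + €12500 + €2500 + €7000 = €67500
  Exemption: €49000 − 20% × (€67500 − €53000) = €49000 − €2900 = €46100
  Base: €67500 − €46100 = €21400
  €21400 × 14% = €2996

€6505 > €2996, so the mainline income levy governs.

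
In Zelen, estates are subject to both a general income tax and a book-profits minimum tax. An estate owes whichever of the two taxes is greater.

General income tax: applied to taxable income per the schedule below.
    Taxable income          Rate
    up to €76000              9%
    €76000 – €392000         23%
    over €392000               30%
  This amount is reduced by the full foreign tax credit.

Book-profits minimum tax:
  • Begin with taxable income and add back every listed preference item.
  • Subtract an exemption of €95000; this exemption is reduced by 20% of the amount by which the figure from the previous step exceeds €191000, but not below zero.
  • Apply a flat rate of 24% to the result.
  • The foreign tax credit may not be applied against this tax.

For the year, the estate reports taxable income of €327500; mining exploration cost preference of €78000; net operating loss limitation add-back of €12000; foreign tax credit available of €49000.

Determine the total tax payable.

General income tax:
  €76000 × 9% = €6840
  €251500 × 23% = €57845
  → €64685
  Less foreign tax credit €49000 → €15685

Book-profits minimum tax:
  Adjusted income: €327500 + €78000 + €12000 = €417500
  Exemption: €95000 − 20% × (€417500 − €191000) = €95000 − €45300 = €49700
  Base: €417500 − €49700 = €367800
  €367800 × 24% = €88272

€88272 > €15685, so the book-profits minimum tax is the binding amount.

€88272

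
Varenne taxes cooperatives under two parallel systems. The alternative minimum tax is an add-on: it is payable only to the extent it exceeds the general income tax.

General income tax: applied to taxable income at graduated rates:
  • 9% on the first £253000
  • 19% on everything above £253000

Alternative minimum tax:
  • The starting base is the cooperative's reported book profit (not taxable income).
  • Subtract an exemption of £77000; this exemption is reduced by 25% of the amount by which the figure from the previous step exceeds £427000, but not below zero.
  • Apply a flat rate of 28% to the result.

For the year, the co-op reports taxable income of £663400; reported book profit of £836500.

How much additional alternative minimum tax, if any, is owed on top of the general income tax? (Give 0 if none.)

£133474

General income tax:
  £253000 × 9% = £22770
  £410400 × 19% = £77976
  → £100746

Alternative minimum tax:
  Base (reported book profit): £836500
  Exemption: 25% × (£836500 − £427000) = £102375 ≥ £77000, so the exemption is fully phased out
  Base: £836500 − £0 = £836500
  £836500 × 28% = £234220

Excess of alternative minimum tax over general income tax: £234220 − £100746 = £133474.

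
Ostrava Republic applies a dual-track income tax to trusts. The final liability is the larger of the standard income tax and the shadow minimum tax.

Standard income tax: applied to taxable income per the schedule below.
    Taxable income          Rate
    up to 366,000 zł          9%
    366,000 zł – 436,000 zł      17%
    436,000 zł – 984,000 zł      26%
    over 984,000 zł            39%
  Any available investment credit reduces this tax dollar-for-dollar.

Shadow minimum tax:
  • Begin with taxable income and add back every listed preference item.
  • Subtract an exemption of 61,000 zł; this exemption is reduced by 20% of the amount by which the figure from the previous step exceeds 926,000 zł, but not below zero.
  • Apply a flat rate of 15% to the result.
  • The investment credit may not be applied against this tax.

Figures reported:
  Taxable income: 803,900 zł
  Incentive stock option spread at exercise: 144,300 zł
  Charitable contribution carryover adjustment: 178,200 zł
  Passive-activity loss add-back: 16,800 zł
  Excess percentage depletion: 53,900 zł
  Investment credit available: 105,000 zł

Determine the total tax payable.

Shadow minimum tax:
  Adjusted income: 803,900 zł + 144,300 zł + 178,200 zł + 16,800 zł + 53,900 zł = 1,197,100 zł
  Exemption: 61,000 zł − 20% × (1,197,100 zł − 926,000 zł) = 61,000 zł − 54,220 zł = 6,780 zł
  Base: 1,197,100 zł − 6,780 zł = 1,190,320 zł
  1,190,320 zł × 15% = 178,548 zł

Standard income tax:
  366,000 zł × 9% = 32,940 zł
  70,000 zł × 17% = 11,900 zł
  367,900 zł × 26% = 95,654 zł
  → 140,494 zł
  Less investment credit 105,000 zł → 35,494 zł

178,548 zł > 35,494 zł, so the shadow minimum tax is the binding amount.

178,548 zł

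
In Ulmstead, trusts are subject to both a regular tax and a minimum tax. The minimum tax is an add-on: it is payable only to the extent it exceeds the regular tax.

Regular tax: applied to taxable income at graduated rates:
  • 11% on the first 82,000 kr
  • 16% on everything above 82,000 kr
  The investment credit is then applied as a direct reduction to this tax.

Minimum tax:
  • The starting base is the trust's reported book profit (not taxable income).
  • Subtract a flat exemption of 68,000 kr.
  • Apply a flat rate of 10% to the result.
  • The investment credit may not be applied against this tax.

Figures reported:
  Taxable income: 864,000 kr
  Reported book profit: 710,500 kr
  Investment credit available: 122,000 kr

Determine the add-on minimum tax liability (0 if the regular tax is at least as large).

Minimum tax:
  Base (reported book profit): 710,500 kr
  Less exemption 68,000 kr → base 642,500 kr
  642,500 kr × 10% = 64,250 kr

Regular tax:
  82,000 kr × 11% = 9,020 kr
  782,000 kr × 16% = 125,120 kr
  → 134,140 kr
  Less investment credit 122,000 kr → 12,140 kr

Excess of minimum tax over regular tax: 64,250 kr − 12,140 kr = 52,110 kr.

52,110 kr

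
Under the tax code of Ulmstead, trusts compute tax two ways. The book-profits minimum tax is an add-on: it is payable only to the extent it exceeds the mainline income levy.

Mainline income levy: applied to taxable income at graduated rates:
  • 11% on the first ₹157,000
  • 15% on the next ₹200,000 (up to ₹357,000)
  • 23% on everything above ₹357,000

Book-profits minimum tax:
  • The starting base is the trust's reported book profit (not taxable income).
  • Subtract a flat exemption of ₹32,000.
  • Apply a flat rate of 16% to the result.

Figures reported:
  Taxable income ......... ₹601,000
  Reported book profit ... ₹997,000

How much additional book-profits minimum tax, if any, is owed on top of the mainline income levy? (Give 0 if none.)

Mainline income levy:
  ₹157,000 × 11% = ₹17,270
  ₹200,000 × 15% = ₹30,000
  ₹244,000 × 23% = ₹56,120
  → ₹103,390

Book-profits minimum tax:
  Base (reported book profit): ₹997,000
  Less exemption ₹32,000 → base ₹965,000
  ₹965,000 × 16% = ₹154,400

Excess of book-profits minimum tax over mainline income levy: ₹154,400 − ₹103,390 = ₹51,010.

₹51,010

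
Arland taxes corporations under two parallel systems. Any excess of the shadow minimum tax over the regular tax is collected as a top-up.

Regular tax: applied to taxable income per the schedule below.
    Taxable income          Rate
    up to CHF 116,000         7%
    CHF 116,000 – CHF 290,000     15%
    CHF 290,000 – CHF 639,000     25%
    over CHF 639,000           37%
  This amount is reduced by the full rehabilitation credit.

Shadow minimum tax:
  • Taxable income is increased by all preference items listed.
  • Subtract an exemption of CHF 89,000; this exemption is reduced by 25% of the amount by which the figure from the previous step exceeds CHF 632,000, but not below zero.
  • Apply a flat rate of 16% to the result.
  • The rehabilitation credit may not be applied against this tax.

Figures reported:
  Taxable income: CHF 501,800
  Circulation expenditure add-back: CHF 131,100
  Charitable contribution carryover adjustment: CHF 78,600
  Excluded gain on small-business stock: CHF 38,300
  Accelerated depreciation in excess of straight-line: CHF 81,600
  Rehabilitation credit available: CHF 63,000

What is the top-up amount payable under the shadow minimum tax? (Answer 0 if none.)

CHF 102,590

Regular tax:
  CHF 116,000 × 7% = CHF 8,120
  CHF 174,000 × 15% = CHF 26,100
  CHF 211,800 × 25% = CHF 52,950
  → CHF 87,170
  Less rehabilitation credit CHF 63,000 → CHF 24,170

Shadow minimum tax:
  Adjusted income: CHF 501,800 + CHF 131,100 + CHF 78,600 + CHF 38,300 + CHF 81,600 = CHF 831,400
  Exemption: CHF 89,000 − 25% × (CHF 831,400 − CHF 632,000) = CHF 89,000 − CHF 49,850 = CHF 39,150
  Base: CHF 831,400 − CHF 39,150 = CHF 792,250
  CHF 792,250 × 16% = CHF 126,760

Excess of shadow minimum tax over regular tax: CHF 126,760 − CHF 24,170 = CHF 102,590.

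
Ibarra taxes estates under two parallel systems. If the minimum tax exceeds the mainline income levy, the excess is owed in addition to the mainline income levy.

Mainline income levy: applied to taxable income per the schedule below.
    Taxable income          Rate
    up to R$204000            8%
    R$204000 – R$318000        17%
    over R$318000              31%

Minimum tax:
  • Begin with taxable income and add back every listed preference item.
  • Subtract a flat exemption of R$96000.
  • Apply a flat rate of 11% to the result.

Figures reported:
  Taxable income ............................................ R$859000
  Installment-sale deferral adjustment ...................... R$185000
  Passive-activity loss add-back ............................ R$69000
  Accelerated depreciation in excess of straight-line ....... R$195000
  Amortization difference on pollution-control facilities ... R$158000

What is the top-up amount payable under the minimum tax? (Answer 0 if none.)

R$0

Mainline income levy:
  R$204000 × 8% = R$16320
  R$114000 × 17% = R$19380
  R$541000 × 31% = R$167710
  → R$203410

Minimum tax:
  Adjusted income: R$859000 + R$185000 + R$69000 + R$195000 + R$158000 = R$1466000
  Less exemption R$96000 → base R$1370000
  R$1370000 × 11% = R$150700

R$150700 ≤ R$203410, so no add-on is due.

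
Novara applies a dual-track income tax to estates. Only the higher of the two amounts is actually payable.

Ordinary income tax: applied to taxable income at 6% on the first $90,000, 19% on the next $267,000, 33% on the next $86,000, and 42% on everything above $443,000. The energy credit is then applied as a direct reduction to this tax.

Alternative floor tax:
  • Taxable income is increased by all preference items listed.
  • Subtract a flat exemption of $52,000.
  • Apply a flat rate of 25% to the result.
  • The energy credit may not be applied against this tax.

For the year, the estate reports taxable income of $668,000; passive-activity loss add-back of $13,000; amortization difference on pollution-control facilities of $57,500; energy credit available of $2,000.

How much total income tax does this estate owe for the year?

$177,010

Alternative floor tax:
  Adjusted income: $668,000 + $13,000 + $57,500 = $738,500
  Less exemption $52,000 → base $686,500
  $686,500 × 25% = $171,625

Ordinary income tax:
  $90,000 × 6% = $5,400
  $267,000 × 19% = $50,730
  $86,000 × 33% = $28,380
  $225,000 × 42% = $94,500
  → $179,010
  Less energy credit $2,000 → $177,010

$177,010 > $171,625, so the ordinary income tax governs.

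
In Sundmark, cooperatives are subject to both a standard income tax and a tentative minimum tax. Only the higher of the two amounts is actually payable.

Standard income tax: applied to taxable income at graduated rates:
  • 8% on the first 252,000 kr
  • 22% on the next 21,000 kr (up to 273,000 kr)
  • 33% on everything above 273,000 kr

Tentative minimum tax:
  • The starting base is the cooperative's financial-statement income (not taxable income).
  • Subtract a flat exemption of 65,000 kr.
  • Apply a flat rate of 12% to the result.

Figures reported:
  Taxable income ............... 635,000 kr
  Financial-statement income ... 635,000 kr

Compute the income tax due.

Tentative minimum tax:
  Base (financial-statement income): 635,000 kr
  Less exemption 65,000 kr → base 570,000 kr
  570,000 kr × 12% = 68,400 kr

Standard income tax:
  252,000 kr × 8% = 20,160 kr
  21,000 kr × 22% = 4,620 kr
  362,000 kr × 33% = 119,460 kr
  → 144,240 kr

144,240 kr > 68,400 kr, so the standard income tax governs.

144,240 kr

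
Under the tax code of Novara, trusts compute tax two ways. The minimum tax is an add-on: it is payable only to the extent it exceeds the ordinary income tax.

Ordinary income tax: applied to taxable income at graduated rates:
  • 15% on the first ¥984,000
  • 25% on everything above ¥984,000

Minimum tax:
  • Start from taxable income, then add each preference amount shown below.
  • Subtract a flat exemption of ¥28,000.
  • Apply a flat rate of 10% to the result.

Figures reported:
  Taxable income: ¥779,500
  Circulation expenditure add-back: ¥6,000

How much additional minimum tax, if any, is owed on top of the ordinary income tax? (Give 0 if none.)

¥0

Minimum tax:
  Adjusted income: ¥779,500 + ¥6,000 = ¥785,500
  Less exemption ¥28,000 → base ¥757,500
  ¥757,500 × 10% = ¥75,750

Ordinary income tax:
  ¥779,500 × 15% = ¥116,925

¥75,750 ≤ ¥116,925, so no add-on is due.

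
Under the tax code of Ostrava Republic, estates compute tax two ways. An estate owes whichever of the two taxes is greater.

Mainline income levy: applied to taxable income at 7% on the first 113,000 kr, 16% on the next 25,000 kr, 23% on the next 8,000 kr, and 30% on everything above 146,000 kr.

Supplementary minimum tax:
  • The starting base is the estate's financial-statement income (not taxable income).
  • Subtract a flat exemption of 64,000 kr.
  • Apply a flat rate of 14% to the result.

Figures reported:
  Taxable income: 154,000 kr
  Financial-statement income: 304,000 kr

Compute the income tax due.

33,600 kr

Mainline income levy:
  113,000 kr × 7% = 7,910 kr
  25,000 kr × 16% = 4,000 kr
  8,000 kr × 23% = 1,840 kr
  8,000 kr × 30% = 2,400 kr
  → 16,150 kr

Supplementary minimum tax:
  Base (financial-statement income): 304,000 kr
  Less exemption 64,000 kr → base 240,000 kr
  240,000 kr × 14% = 33,600 kr

33,600 kr > 16,150 kr, so the supplementary minimum tax is the binding amount.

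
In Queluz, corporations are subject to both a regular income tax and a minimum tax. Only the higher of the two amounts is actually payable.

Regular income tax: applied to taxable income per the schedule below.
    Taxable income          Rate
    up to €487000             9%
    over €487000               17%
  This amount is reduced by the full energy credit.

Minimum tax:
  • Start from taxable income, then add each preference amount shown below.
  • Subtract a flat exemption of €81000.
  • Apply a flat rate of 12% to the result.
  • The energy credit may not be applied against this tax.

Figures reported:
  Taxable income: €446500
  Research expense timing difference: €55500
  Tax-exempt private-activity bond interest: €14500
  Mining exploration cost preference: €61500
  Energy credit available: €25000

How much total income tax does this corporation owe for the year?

€59640

Regular income tax:
  €446500 × 9% = €40185
  Less energy credit €25000 → €15185

Minimum tax:
  Adjusted income: €446500 + €55500 + €14500 + €61500 = €578000
  Less exemption €81000 → base €497000
  €497000 × 12% = €59640

€59640 > €15185, so the minimum tax is the binding amount.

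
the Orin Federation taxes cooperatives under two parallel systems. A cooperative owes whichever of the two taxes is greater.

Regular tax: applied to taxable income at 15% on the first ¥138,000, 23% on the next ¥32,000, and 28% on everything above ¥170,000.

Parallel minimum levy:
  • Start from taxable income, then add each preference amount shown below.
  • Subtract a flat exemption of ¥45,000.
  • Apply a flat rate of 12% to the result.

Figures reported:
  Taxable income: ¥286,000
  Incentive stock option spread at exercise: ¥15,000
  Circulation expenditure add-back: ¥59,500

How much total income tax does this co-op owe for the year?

¥60,540

Parallel minimum levy:
  Adjusted income: ¥286,000 + ¥15,000 + ¥59,500 = ¥360,500
  Less exemption ¥45,000 → base ¥315,500
  ¥315,500 × 12% = ¥37,860

Regular tax:
  ¥138,000 × 15% = ¥20,700
  ¥32,000 × 23% = ¥7,360
  ¥116,000 × 28% = ¥32,480
  → ¥60,540

¥60,540 > ¥37,860, so the regular tax governs.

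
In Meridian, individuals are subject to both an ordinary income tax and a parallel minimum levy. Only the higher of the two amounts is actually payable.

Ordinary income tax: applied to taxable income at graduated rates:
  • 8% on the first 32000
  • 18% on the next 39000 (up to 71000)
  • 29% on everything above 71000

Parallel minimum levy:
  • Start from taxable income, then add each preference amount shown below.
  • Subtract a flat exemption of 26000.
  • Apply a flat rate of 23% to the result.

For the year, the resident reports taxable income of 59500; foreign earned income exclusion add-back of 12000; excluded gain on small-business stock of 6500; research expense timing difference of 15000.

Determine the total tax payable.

15410

Ordinary income tax:
  32000 × 8% = 2560
  27500 × 18% = 4950
  → 7510

Parallel minimum levy:
  Adjusted income: 59500 + 12000 + 6500 + 15000 = 93000
  Less exemption 26000 → base 67000
  67000 × 23% = 15410

15410 > 7510, so the parallel minimum levy is the binding amount.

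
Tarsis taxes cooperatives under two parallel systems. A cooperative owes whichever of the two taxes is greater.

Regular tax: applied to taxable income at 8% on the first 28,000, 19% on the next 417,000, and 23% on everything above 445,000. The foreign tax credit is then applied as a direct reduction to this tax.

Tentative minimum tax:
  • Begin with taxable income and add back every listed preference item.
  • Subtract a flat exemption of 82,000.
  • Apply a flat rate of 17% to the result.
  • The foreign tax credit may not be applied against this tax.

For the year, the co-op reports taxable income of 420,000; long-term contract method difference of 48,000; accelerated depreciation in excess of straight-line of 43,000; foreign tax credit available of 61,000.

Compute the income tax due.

Tentative minimum tax:
  Adjusted income: 420,000 + 48,000 + 43,000 = 511,000
  Less exemption 82,000 → base 429,000
  429,000 × 17% = 72,930

Regular tax:
  28,000 × 8% = 2,240
  392,000 × 19% = 74,480
  → 76,720
  Less foreign tax credit 61,000 → 15,720

72,930 > 15,720, so the tentative minimum tax is the binding amount.

72,930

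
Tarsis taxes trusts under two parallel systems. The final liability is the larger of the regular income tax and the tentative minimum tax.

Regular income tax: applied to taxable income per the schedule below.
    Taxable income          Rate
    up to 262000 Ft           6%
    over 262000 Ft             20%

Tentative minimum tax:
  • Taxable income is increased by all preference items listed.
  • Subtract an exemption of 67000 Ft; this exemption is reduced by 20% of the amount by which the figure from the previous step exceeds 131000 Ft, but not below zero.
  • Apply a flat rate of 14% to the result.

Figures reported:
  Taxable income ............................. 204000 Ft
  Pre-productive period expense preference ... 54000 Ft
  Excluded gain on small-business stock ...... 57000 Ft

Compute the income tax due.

39872 Ft

Tentative minimum tax:
  Adjusted income: 204000 Ft + 54000 Ft + 57000 Ft = 315000 Ft
  Exemption: 67000 Ft − 20% × (315000 Ft − 131000 Ft) = 67000 Ft − 36800 Ft = 30200 Ft
  Base: 315000 Ft − 30200 Ft = 284800 Ft
  284800 Ft × 14% = 39872 Ft

Regular income tax:
  204000 Ft × 6% = 12240 Ft

39872 Ft > 12240 Ft, so the tentative minimum tax is the binding amount.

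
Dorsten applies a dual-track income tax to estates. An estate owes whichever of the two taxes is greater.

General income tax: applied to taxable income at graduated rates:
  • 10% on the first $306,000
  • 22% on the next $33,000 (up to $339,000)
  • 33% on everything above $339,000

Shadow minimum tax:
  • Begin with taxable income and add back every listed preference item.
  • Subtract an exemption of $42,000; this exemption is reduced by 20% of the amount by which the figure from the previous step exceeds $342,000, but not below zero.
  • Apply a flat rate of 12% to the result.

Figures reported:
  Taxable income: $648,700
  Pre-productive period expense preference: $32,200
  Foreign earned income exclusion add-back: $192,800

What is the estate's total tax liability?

$140,061

Shadow minimum tax:
  Adjusted income: $648,700 + $32,200 + $192,800 = $873,700
  Exemption: 20% × ($873,700 − $342,000) = $106,340 ≥ $42,000, so the exemption is fully phased out
  Base: $873,700 − $0 = $873,700
  $873,700 × 12% = $104,844

General income tax:
  $306,000 × 10% = $30,600
  $33,000 × 22% = $7,260
  $309,700 × 33% = $102,201
  → $140,061

$140,061 > $104,844, so the general income tax governs.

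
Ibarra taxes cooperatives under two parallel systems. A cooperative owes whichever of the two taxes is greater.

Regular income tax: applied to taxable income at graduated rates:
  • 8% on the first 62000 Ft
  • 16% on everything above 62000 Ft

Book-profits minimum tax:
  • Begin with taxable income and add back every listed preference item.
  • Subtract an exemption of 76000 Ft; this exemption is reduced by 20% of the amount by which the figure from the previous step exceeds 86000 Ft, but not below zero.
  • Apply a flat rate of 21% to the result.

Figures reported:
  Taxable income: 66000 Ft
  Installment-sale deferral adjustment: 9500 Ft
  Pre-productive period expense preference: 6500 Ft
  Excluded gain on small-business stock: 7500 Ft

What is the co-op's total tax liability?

Book-profits minimum tax:
  Adjusted income: 66000 Ft + 9500 Ft + 6500 Ft + 7500 Ft = 89500 Ft
  Exemption: 76000 Ft − 20% × (89500 Ft − 86000 Ft) = 76000 Ft − 700 Ft = 75300 Ft
  Base: 89500 Ft − 75300 Ft = 14200 Ft
  14200 Ft × 21% = 2982 Ft

Regular income tax:
  62000 Ft × 8% = 4960 Ft
  4000 Ft × 16% = 640 Ft
  → 5600 Ft

5600 Ft > 2982 Ft, so the regular income tax governs.

5600 Ft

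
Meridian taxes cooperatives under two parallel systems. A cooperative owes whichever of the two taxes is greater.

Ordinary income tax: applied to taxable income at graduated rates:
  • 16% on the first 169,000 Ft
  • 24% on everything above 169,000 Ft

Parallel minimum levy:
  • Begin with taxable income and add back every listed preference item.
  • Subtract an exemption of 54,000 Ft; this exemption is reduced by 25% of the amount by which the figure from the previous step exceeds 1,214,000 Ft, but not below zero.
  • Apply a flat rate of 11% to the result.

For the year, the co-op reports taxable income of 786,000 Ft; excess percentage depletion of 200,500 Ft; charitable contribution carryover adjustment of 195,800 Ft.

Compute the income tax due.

Parallel minimum levy:
  Adjusted income: 786,000 Ft + 200,500 Ft + 195,800 Ft = 1,182,300 Ft
  Exemption: 1,182,300 Ft ≤ 1,214,000 Ft, so full 54,000 Ft applies
  Base: 1,182,300 Ft − 54,000 Ft = 1,128,300 Ft
  1,128,300 Ft × 11% = 124,113 Ft

Ordinary income tax:
  169,000 Ft × 16% = 27,040 Ft
  617,000 Ft × 24% = 148,080 Ft
  → 175,120 Ft

175,120 Ft > 124,113 Ft, so the ordinary income tax governs.

175,120 Ft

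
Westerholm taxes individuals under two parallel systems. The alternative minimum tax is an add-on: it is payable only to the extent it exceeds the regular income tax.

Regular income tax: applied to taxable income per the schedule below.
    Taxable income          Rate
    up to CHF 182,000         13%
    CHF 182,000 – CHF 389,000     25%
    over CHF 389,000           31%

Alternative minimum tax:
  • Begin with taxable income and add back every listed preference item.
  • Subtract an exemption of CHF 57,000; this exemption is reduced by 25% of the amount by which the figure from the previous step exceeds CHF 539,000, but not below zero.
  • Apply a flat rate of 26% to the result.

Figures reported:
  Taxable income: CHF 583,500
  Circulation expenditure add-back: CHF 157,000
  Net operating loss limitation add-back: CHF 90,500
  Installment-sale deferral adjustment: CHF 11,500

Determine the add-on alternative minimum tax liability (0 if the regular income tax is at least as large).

CHF 83,345

Regular income tax:
  CHF 182,000 × 13% = CHF 23,660
  CHF 207,000 × 25% = CHF 51,750
  CHF 194,500 × 31% = CHF 60,295
  → CHF 135,705

Alternative minimum tax:
  Adjusted income: CHF 583,500 + CHF 157,000 + CHF 90,500 + CHF 11,500 = CHF 842,500
  Exemption: 25% × (CHF 842,500 − CHF 539,000) = CHF 75,875 ≥ CHF 57,000, so the exemption is fully phased out
  Base: CHF 842,500 − CHF 0 = CHF 842,500
  CHF 842,500 × 26% = CHF 219,050

Excess of alternative minimum tax over regular income tax: CHF 219,050 − CHF 135,705 = CHF 83,345.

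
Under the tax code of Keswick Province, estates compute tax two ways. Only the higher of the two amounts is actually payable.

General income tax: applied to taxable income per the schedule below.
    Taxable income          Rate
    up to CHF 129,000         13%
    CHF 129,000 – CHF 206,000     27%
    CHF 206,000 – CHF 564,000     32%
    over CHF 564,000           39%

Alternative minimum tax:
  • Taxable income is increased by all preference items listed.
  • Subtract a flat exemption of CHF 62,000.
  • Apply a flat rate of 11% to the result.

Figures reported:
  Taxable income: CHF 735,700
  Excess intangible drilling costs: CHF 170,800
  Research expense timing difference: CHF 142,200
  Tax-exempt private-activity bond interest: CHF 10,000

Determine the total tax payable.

Alternative minimum tax:
  Adjusted income: CHF 735,700 + CHF 170,800 + CHF 142,200 + CHF 10,000 = CHF 1,058,700
  Less exemption CHF 62,000 → base CHF 996,700
  CHF 996,700 × 11% = CHF 109,637

General income tax:
  CHF 129,000 × 13% = CHF 16,770
  CHF 77,000 × 27% = CHF 20,790
  CHF 358,000 × 32% = CHF 114,560
  CHF 171,700 × 39% = CHF 66,963
  → CHF 219,083

CHF 219,083 > CHF 109,637, so the general income tax governs.

CHF 219,083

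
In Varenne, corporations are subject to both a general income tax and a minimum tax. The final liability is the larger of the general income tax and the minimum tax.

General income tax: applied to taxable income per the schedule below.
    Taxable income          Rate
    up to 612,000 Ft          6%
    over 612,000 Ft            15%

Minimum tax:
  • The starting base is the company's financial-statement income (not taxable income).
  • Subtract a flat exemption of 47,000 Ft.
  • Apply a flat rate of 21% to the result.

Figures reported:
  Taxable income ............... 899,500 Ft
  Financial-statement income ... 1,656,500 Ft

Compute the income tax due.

337,995 Ft

General income tax:
  612,000 Ft × 6% = 36,720 Ft
  287,500 Ft × 15% = 43,125 Ft
  → 79,845 Ft

Minimum tax:
  Base (financial-statement income): 1,656,500 Ft
  Less exemption 47,000 Ft → base 1,609,500 Ft
  1,609,500 Ft × 21% = 337,995 Ft

337,995 Ft > 79,845 Ft, so the minimum tax is the binding amount.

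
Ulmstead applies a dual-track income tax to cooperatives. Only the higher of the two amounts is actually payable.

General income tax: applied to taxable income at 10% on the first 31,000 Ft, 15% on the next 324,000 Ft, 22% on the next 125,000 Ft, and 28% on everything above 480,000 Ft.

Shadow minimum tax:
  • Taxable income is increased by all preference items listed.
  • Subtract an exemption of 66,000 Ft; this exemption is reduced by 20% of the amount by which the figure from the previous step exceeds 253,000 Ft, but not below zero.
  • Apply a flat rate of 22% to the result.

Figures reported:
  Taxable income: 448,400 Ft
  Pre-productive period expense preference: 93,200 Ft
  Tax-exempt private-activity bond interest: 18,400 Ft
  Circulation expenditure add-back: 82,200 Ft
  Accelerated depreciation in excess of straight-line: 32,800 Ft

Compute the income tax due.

Shadow minimum tax:
  Adjusted income: 448,400 Ft + 93,200 Ft + 18,400 Ft + 82,200 Ft + 32,800 Ft = 675,000 Ft
  Exemption: 20% × (675,000 Ft − 253,000 Ft) = 84,400 Ft ≥ 66,000 Ft, so the exemption is fully phased out
  Base: 675,000 Ft − 0 Ft = 675,000 Ft
  675,000 Ft × 22% = 148,500 Ft

General income tax:
  31,000 Ft × 10% = 3,100 Ft
  324,000 Ft × 15% = 48,600 Ft
  93,400 Ft × 22% = 20,548 Ft
  → 72,248 Ft

148,500 Ft > 72,248 Ft, so the shadow minimum tax is the binding amount.

148,500 Ft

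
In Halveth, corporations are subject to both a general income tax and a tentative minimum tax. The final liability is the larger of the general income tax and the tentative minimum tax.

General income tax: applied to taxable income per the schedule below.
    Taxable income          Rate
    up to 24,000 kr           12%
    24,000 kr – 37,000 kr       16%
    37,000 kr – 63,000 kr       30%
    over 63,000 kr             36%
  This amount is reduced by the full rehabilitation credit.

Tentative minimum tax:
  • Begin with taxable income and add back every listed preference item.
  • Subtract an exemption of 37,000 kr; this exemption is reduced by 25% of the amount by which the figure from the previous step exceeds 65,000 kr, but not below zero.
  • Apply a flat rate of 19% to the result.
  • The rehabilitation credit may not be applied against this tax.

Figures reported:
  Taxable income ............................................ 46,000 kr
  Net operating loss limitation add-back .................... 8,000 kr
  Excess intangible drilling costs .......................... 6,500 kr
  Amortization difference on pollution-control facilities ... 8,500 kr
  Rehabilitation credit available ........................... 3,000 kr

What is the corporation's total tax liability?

Tentative minimum tax:
  Adjusted income: 46,000 kr + 8,000 kr + 6,500 kr + 8,500 kr = 69,000 kr
  Exemption: 37,000 kr − 25% × (69,000 kr − 65,000 kr) = 37,000 kr − 1,000 kr = 36,000 kr
  Base: 69,000 kr − 36,000 kr = 33,000 kr
  33,000 kr × 19% = 6,270 kr

General income tax:
  24,000 kr × 12% = 2,880 kr
  13,000 kr × 16% = 2,080 kr
  9,000 kr × 30% = 2,700 kr
  → 7,660 kr
  Less rehabilitation credit 3,000 kr → 4,660 kr

6,270 kr > 4,660 kr, so the tentative minimum tax is the binding amount.

6,270 kr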